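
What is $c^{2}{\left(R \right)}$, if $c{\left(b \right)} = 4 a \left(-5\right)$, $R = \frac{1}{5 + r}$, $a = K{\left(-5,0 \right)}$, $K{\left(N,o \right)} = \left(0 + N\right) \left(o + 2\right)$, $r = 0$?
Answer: $40000$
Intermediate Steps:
$K{\left(N,o \right)} = N \left(2 + o\right)$
$a = -10$ ($a = - 5 \left(2 + 0\right) = \left(-5\right) 2 = -10$)
$R = \frac{1}{5}$ ($R = \frac{1}{5 + 0} = \frac{1}{5} \approx 0.2$)
$c{\left(b \right)} = 200$ ($c{\left(b \right)} = 4 \left(-10\right) \left(-5\right) = \left(-40\right) \left(-5\right) = 200$)
$c^{2}{\left(R \right)} = 200^{2} = 40000$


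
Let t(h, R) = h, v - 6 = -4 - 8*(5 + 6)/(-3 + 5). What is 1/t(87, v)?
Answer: 1/87 ≈ 0.011494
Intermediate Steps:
v = -42 (v = 6 + (-4 - 8*(5 + 6)/(-3 + 5)) = 6 + (-4 - 88/2) = 6 + (-4 - 8*11/2) = 6 + (-4 - 44) = 6 - 48 = -42)
1/t(87, v) = 1/87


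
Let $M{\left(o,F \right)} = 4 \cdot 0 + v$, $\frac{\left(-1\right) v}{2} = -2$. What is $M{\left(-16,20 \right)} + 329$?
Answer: $333$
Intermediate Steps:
$v = 4$ ($v = \left(-2\right) \left(-2\right) = 4$)
$M{\left(o,F \right)} = 4$ ($M{\left(o,F \right)} = 4 \cdot 0 + 4 = 0 + 4 = 4$)
$M{\left(-16,20 \right)} + 329 = 4 + 329 = 333$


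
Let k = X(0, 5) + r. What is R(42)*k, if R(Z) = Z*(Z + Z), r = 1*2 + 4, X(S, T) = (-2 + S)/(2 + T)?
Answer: 20160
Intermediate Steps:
X(S, T) = (-2 + S)/(2 + T)
r = 6 (r = 2 + 4 = 6)
R(Z) = 2*Z**2 (R(Z) = Z*(2*Z) = 2*Z**2)
k = 40/7 (k = (-2 + 0)/(2 + 5) + 6 = -2/7 + 6 = 40/7 ≈ 5.7143)
R(42)*k = (2*42**2)*(40/7) = (2*1764)*(40/7) = 3528*(40/7) = 20160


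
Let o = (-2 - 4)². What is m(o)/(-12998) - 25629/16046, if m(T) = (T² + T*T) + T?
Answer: -187647315/104282954 ≈ -1.7994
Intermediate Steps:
o = 36 (o = (-6)² = 36)
m(T) = T + 2*T² (m(T) = (T² + T²) + T = 2*T² + T = T + 2*T²)
m(o)/(-12998) - 25629/16046 = (36*(1 + 2*36))/(-12998) - 25629/16046 = (36*(1 + 72))*(-1/12998) - 25629*1/16046 = (36*73)*(-1/12998) - 25629/16046 = 2628*(-1/12998) - 25629/16046 = -1314/6499 - 25629/16046 = -187647315/104282954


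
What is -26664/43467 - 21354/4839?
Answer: -117469046/23370757 ≈ -5.0263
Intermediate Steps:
-26664/43467 - 21354/4839 = -26664*1/43467 - 21354*1/4839 = -8888/14489 - 7118/1613 = -117469046/23370757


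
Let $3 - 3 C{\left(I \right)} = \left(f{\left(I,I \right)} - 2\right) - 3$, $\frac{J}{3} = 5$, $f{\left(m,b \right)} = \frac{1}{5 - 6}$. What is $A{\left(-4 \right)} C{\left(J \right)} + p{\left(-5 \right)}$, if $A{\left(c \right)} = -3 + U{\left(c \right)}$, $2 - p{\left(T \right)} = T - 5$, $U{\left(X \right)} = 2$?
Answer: $9$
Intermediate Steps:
$f{\left(m,b \right)} = -1$ ($f{\left(m,b \right)} = \frac{1}{5 - 6} = \frac{1}{-1} = -1$)
$J = 15$ ($J = 3 \cdot 5 = 15$)
$p{\left(T \right)} = 7 - T$ ($p{\left(T \right)} = 2 - \left(T - 5\right) = 2 - \left(-5 + T\right) = 7 - T$)
$C{\left(I \right)} = 3$ ($C{\left(I \right)} = 1 - \frac{\left(-1 - 2\right) - 3}{3} = 1 - \frac{-3 - 3}{3} = 1 - -2 = 1 + 2 = 3$)
$A{\left(c \right)} = -1$ ($A{\left(c \right)} = -3 + 2 = -1$)
$A{\left(-4 \right)} C{\left(J \right)} + p{\left(-5 \right)} = \left(-1\right) 3 + \left(7 - -5\right) = -3 + \left(7 + 5\right) = -3 + 12 = 9$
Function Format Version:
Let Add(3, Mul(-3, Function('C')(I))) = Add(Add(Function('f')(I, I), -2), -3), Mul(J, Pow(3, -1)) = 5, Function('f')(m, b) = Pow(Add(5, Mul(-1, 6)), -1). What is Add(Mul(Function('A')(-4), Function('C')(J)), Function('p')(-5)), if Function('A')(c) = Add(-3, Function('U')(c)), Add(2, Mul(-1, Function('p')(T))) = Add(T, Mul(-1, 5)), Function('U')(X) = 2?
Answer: 9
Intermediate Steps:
Function('f')(m, b) = -1 (Function('f')(m, b) = Pow(Add(5, -6), -1) = Pow(-1, -1) = -1)
J = 15 (J = Mul(3, 5) = 15)
Function('p')(T) = Add(7, Mul(-1, T)) (Function('p')(T) = Add(2, Mul(-1, Add(T, Mul(-1, 5)))) = Add(2, Mul(-1, Add(T, -5))) = Add(2, Mul(-1, Add(-5, T))) = Add(2, Add(5, Mul(-1, T))) = Add(7, Mul(-1, T)))
Function('C')(I) = 3 (Function('C')(I) = Add(1, Mul(Rational(-1, 3), Add(Add(-1, -2), -3))) = Add(1, Mul(Rational(-1, 3), Add(-3, -3))) = Add(1, Mul(Rational(-1, 3), -6)) = Add(1, 2) = 3)
Function('A')(c) = -1 (Function('A')(c) = Add(-3, 2) = -1)
Add(Mul(Function('A')(-4), Function('C')(J)), Function('p')(-5)) = Add(Mul(-1, 3), Add(7, Mul(-1, -5))) = Add(-3, Add(7, 5)) = Add(-3, 12) = 9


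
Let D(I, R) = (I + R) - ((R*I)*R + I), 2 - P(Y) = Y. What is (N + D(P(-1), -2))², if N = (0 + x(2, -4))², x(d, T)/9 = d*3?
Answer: 8421604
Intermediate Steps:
P(Y) = 2 - Y
x(d, T) = 27*d (x(d, T) = 9*(d*3) = 9*(3*d) = 27*d)
N = 2916 (N = (0 + 27*2)² = (0 + 54)² = 54² = 2916)
D(I, R) = R - I*R² (D(I, R) = (I + R) - ((I*R)*R + I) = (I + R) - (I*R² + I) = (I + R) - (I + I*R²) = (I + R) + (-I - I*R²) = R - I*R²)
(N + D(P(-1), -2))² = (2916 - 2*(1 - 1*(2 - 1*(-1))*(-2)))² = (2916 - 2*(1 - 1*(2 + 1)*(-2)))² = (2916 - 2*(1 - 1*3*(-2)))² = (2916 - 2*(1 + 6))² = (2916 - 2*7)² = (2916 - 14)² = 2902² = 8421604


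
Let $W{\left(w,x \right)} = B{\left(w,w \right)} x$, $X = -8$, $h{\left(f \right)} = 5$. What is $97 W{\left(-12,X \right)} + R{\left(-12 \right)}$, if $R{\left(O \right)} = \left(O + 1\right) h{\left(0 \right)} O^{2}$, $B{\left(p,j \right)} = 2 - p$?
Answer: $-18784$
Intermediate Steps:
$R{\left(O \right)} = O^{2} \left(5 + 5 O\right)$ ($R{\left(O \right)} = \left(O + 1\right) 5 O^{2} = \left(1 + O\right) 5 O^{2} = \left(5 + 5 O\right) O^{2} = O^{2} \left(5 + 5 O\right)$)
$W{\left(w,x \right)} = x \left(2 - w\right)$ ($W{\left(w,x \right)} = \left(2 - w\right) x = x \left(2 - w\right)$)
$97 W{\left(-12,X \right)} + R{\left(-12 \right)} = 97 \left(- 8 \left(2 - -12\right)\right) + 5 \left(-12\right)^{2} \left(1 - 12\right) = 97 \left(- 8 \left(2 + 12\right)\right) + 5 \cdot 144 \left(-11\right) = 97 \left(\left(-8\right) 14\right) - 7920 = 97 \left(-112\right) - 7920 = -10864 - 7920 = -18784$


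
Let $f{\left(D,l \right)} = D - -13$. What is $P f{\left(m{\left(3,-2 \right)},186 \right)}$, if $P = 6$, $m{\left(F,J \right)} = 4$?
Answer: $102$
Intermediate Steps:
$f{\left(D,l \right)} = 13 + D$ ($f{\left(D,l \right)} = D + 13 = 13 + D$)
$P f{\left(m{\left(3,-2 \right)},186 \right)} = 6 \left(13 + 4\right) = 6 \cdot 17 = 102$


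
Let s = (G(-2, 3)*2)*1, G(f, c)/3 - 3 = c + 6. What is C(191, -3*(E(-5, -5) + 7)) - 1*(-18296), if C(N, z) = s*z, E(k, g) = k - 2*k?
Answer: 15704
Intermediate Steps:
G(f, c) = 27 + 3*c (G(f, c) = 9 + 3*(c + 6) = 9 + 3*(6 + c) = 9 + (18 + 3*c) = 27 + 3*c)
E(k, g) = -k
s = 72 (s = ((27 + 3*3)*2)*1 = ((27 + 9)*2)*1 = (36*2)*1 = 72*1 = 72)
C(N, z) = 72*z
C(191, -3*(E(-5, -5) + 7)) - 1*(-18296) = 72*(-3*(-1*(-5) + 7)) - 1*(-18296) = 72*(-3*(5 + 7)) + 18296 = 72*(-3*12) + 18296 = 72*(-36) + 18296 = -2592 + 18296 = 15704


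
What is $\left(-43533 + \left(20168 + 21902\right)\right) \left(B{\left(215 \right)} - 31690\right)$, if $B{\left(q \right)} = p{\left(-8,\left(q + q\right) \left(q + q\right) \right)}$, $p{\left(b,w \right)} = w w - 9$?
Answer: $-50017012254363$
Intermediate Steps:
$p{\left(b,w \right)} = -9 + w^{2}$ ($p{\left(b,w \right)} = w^{2} - 9 = -9 + w^{2}$)
$B{\left(q \right)} = -9 + 16 q^{4}$ ($B{\left(q \right)} = -9 + \left(\left(q + q\right) \left(q + q\right)\right)^{2} = -9 + \left(2 q 2 q\right)^{2} = -9 + \left(4 q^{2}\right)^{2} = -9 + 16 q^{4}$)
$\left(-43533 + \left(20168 + 21902\right)\right) \left(B{\left(215 \right)} - 31690\right) = \left(-43533 + \left(20168 + 21902\right)\right) \left(\left(-9 + 16 \cdot 215^{4}\right) - 31690\right) = \left(-43533 + 42070\right) \left(\left(-9 + 16 \cdot 2136750625\right) - 31690\right) = - 1463 \left(\left(-9 + 34188010000\right) - 31690\right) = - 1463 \left(34188009991 - 31690\right) = \left(-1463\right) 34187978301 = -50017012254363$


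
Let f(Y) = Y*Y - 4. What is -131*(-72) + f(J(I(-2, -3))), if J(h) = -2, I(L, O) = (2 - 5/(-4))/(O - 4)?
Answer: 9432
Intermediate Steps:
I(L, O) = 13/(4*(-4 + O)) (I(L, O) = (2 - 5*(-¼))/(-4 + O) = (2 + 5/4)/(-4 + O) = 13/(4*(-4 + O)))
f(Y) = -4 + Y² (f(Y) = Y² - 4 = -4 + Y²)
-131*(-72) + f(J(I(-2, -3))) = -131*(-72) + (-4 + (-2)²) = 9432 + (-4 + 4) = 9432 + 0 = 9432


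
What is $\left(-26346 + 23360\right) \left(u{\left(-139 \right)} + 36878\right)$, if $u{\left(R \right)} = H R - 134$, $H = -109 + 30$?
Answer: $-142506850$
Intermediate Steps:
$H = -79$
$u{\left(R \right)} = -134 - 79 R$ ($u{\left(R \right)} = - 79 R - 134 = -134 - 79 R$)
$\left(-26346 + 23360\right) \left(u{\left(-139 \right)} + 36878\right) = \left(-26346 + 23360\right) \left(\left(-134 - -10981\right) + 36878\right) = - 2986 \left(\left(-134 + 10981\right) + 36878\right) = - 2986 \left(10847 + 36878\right) = \left(-2986\right) 47725 = -142506850$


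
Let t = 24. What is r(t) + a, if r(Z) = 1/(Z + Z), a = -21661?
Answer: -1039727/48 ≈ -21661.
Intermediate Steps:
r(Z) = 1/(2*Z)
r(t) + a = (½)/24 - 21661 = (½)*(1/24) - 21661 = 1/48 - 21661 = -1039727/48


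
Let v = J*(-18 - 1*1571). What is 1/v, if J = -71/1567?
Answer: 1567/112819 ≈ 0.013890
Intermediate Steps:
J = -71/1567 (J = -71*1/1567 = -71/1567 ≈ -0.045309)
v = 112819/1567 (v = -71*(-18 - 1*1571)/1567 = -71*(-18 - 1571)/1567 = -71/1567*(-1589) = 112819/1567 ≈ 71.997)
1/v = 1/(112819/1567) = 1567/112819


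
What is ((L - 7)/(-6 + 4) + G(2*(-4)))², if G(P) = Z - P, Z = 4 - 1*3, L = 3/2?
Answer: 2209/16 ≈ 138.06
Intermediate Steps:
L = 3/2 (L = 3*(½) = 3/2 ≈ 1.5000)
Z = 1 (Z = 4 - 3 = 1)
G(P) = 1 - P
((L - 7)/(-6 + 4) + G(2*(-4)))² = ((3/2 - 7)/(-6 + 4) + (1 - 2*(-4)))² = (-11/2/(-2) + (1 - 1*(-8)))² = (-11/2*(-½) + (1 + 8))² = (11/4 + 9)² = (47/4)² = 2209/16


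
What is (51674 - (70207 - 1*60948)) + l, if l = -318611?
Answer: -276196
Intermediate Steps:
(51674 - (70207 - 1*60948)) + l = (51674 - (70207 - 1*60948)) - 318611 = (51674 - (70207 - 60948)) - 318611 = (51674 - 1*9259) - 318611 = (51674 - 9259) - 318611 = 42415 - 318611 = -276196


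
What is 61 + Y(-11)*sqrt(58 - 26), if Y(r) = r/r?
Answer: 61 + 4*sqrt(2) ≈ 66.657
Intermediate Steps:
Y(r) = 1
61 + Y(-11)*sqrt(58 - 26) = 61 + 1*sqrt(58 - 26) = 61 + 1*sqrt(32) = 61 + 1*(4*sqrt(2)) = 61 + 4*sqrt(2)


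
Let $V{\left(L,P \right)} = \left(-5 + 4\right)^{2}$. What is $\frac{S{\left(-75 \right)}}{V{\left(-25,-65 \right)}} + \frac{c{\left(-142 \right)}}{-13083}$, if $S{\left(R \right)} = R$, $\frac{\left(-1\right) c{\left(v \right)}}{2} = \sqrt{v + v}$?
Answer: $-75 + \frac{4 i \sqrt{71}}{13083} \approx -75.0 + 0.0025762 i$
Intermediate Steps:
$c{\left(v \right)} = - 2 \sqrt{2} \sqrt{v}$ ($c{\left(v \right)} = - 2 \sqrt{v + v} = - 2 \sqrt{2 v} = - 2 \sqrt{2} \sqrt{v}$)
$V{\left(L,P \right)} = 1$ ($V{\left(L,P \right)} = \left(-1\right)^{2} = 1$)
$\frac{S{\left(-75 \right)}}{V{\left(-25,-65 \right)}} + \frac{c{\left(-142 \right)}}{-13083} = - \frac{75}{1} + \frac{\left(-2\right) \sqrt{2} \sqrt{-142}}{-13083} = \left(-75\right) 1 + - 2 \sqrt{2} i \sqrt{142} \left(- \frac{1}{13083}\right) = -75 + - 4 i \sqrt{71} \left(- \frac{1}{13083}\right) = -75 + \frac{4 i \sqrt{71}}{13083}$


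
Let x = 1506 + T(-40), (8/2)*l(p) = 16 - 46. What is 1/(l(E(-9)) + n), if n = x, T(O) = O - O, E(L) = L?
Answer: 2/2997 ≈ 0.00066733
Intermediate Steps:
l(p) = -15/2 (l(p) = (16 - 46)/4 = (1/4)*(-30) = -15/2)
T(O) = 0
x = 1506 (x = 1506 + 0 = 1506)
n = 1506
1/(l(E(-9)) + n) = 1/(-15/2 + 1506) = 1/(2997/2) = 2/2997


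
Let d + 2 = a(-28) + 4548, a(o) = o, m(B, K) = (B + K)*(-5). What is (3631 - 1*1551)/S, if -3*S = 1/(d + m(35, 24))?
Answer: -26351520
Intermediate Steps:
m(B, K) = -5*B - 5*K
d = 4518 (d = -2 + (-28 + 4548) = -2 + 4520 = 4518)
S = -1/12669 (S = -1/(3*(4518 + (-5*35 - 5*24))) = -1/(3*(4518 + (-175 - 120))) = -1/(3*(4518 - 295)) = -⅓/4223 = -⅓*1/4223 = -1/12669 ≈ -7.8933e-5)
(3631 - 1*1551)/S = (3631 - 1*1551)/(-1/12669) = (3631 - 1551)*(-12669) = 2080*(-12669) = -26351520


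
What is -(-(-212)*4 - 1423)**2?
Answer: -330625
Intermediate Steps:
-(-(-212)*4 - 1423)**2 = -(-106*(-8) - 1423)**2 = -(848 - 1423)**2 = -1*(-575)**2 = -1*330625 = -330625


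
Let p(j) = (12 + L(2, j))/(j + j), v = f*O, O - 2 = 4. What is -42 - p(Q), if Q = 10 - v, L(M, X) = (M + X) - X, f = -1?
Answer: -679/16 ≈ -42.438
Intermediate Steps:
O = 6 (O = 2 + 4 = 6)
L(M, X) = M
v = -6 (v = -1*6 = -6)
Q = 16 (Q = 10 - 1*(-6) = 10 + 6 = 16)
p(j) = 7/j (p(j) = (12 + 2)/(j + j) = 14/((2*j)) = 14*(1/(2*j)) = 7/j)
-42 - p(Q) = -42 - 7/16 = -679/16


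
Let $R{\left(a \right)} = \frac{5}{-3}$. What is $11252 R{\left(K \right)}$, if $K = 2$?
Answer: $- \frac{56260}{3} \approx -18753.0$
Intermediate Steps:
$R{\left(a \right)} = - \frac{5}{3}$ ($R{\left(a \right)} = 5 \left(- \frac{1}{3}\right) = - \frac{5}{3}$)
$11252 R{\left(K \right)} = 11252 \left(- \frac{5}{3}\right) = - \frac{56260}{3}$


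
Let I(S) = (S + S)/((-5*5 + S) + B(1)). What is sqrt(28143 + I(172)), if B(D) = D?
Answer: sqrt(38530949)/37 ≈ 167.77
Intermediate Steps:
I(S) = 2*S/(-24 + S) (I(S) = (S + S)/((-5*5 + S) + 1) = (2*S)/((-25 + S) + 1) = (2*S)/(-24 + S) = 2*S/(-24 + S))
sqrt(28143 + I(172)) = sqrt(28143 + 2*172/(-24 + 172)) = sqrt(28143 + 2*172/148) = sqrt(28143 + 2*172*(1/148)) = sqrt(28143 + 86/37) = sqrt(1041377/37) = sqrt(38530949)/37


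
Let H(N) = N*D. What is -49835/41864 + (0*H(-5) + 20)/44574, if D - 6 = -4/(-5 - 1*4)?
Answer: -1110254005/933022968 ≈ -1.1900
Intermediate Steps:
D = 58/9 (D = 6 - 4/(-5 - 1*4) = 6 - 4/(-5 - 4) = 6 - 4/(-9) = 6 - 4*(-⅑) = 6 + 4/9 = 58/9 ≈ 6.4444)
H(N) = 58*N/9 (H(N) = N*(58/9) = 58*N/9)
-49835/41864 + (0*H(-5) + 20)/44574 = -49835/41864 + (0*((58/9)*(-5)) + 20)/44574 = -49835*1/41864 + (0*(-290/9) + 20)*(1/44574) = -49835/41864 + (0 + 20)*(1/44574) = -49835/41864 + 20*(1/44574) = -49835/41864 + 10/22287 = -1110254005/933022968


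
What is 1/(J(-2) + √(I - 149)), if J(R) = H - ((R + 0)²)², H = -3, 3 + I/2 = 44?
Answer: -19/428 - I*√67/428 ≈ -0.044393 - 0.019125*I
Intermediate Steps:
I = 82 (I = -6 + 2*44 = -6 + 88 = 82)
J(R) = -3 - R⁴ (J(R) = -3 - ((R + 0)²)² = -3 - (R²)² = -3 - R⁴)
1/(J(-2) + √(I - 149)) = 1/((-3 - 1*(-2)⁴) + √(82 - 149)) = 1/((-3 - 1*16) + √(-67)) = 1/((-3 - 16) + I*√67) = 1/(-19 + I*√67)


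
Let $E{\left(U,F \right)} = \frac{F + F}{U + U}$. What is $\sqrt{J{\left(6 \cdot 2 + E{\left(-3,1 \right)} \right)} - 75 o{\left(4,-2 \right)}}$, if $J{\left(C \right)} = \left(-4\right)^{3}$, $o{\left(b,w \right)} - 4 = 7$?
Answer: $i \sqrt{889} \approx 29.816 i$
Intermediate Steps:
$o{\left(b,w \right)} = 11$ ($o{\left(b,w \right)} = 4 + 7 = 11$)
$E{\left(U,F \right)} = \frac{F}{U}$ ($E{\left(U,F \right)} = \frac{2 F}{2 U} = 2 F \frac{1}{2 U} = \frac{F}{U}$)
$J{\left(C \right)} = -64$
$\sqrt{J{\left(6 \cdot 2 + E{\left(-3,1 \right)} \right)} - 75 o{\left(4,-2 \right)}} = \sqrt{-64 - 825} = \sqrt{-889} = i \sqrt{889}$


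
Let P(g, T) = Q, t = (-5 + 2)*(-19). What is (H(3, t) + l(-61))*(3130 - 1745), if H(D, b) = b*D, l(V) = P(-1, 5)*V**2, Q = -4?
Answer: -20377505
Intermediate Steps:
t = 57 (t = -3*(-19) = 57)
P(g, T) = -4
l(V) = -4*V**2
H(D, b) = D*b
(H(3, t) + l(-61))*(3130 - 1745) = (3*57 - 4*(-61)**2)*(3130 - 1745) = (171 - 4*3721)*1385 = (171 - 14884)*1385 = -14713*1385 = -20377505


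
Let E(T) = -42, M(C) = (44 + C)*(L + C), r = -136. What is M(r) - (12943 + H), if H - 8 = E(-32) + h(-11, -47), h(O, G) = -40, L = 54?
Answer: -5325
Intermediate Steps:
M(C) = (44 + C)*(54 + C)
H = -74 (H = 8 + (-42 - 40) = 8 - 82 = -74)
M(r) - (12943 + H) = (2376 + (-136)**2 + 98*(-136)) - (12943 - 74) = (2376 + 18496 - 13328) - 1*12869 = 7544 - 12869 = -5325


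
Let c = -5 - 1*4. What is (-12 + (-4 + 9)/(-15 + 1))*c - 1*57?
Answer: 759/14 ≈ 54.214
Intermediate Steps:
c = -9 (c = -5 - 4 = -9)
(-12 + (-4 + 9)/(-15 + 1))*c - 1*57 = (-12 + (-4 + 9)/(-15 + 1))*(-9) - 1*57 = (-12 + 5/(-14))*(-9) - 57 = (-12 + 5*(-1/14))*(-9) - 57 = (-12 - 5/14)*(-9) - 57 = -173/14*(-9) - 57 = 1557/14 - 57 = 759/14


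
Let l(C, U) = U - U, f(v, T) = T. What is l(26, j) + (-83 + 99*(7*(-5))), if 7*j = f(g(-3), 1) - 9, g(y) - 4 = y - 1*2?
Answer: -3548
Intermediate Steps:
g(y) = 2 + y (g(y) = 4 + (y - 1*2) = 4 + (y - 2) = 4 + (-2 + y) = 2 + y)
j = -8/7 (j = (1 - 9)/7 = (⅐)*(-8) = -8/7 ≈ -1.1429)
l(C, U) = 0
l(26, j) + (-83 + 99*(7*(-5))) = 0 + (-83 + 99*(7*(-5))) = 0 + (-83 + 99*(-35)) = 0 + (-83 - 3465) = 0 - 3548 = -3548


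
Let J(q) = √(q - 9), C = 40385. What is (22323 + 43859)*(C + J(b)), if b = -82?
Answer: 2672760070 + 66182*I*√91 ≈ 2.6728e+9 + 6.3134e+5*I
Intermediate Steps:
J(q) = √(-9 + q)
(22323 + 43859)*(C + J(b)) = (22323 + 43859)*(40385 + √(-9 - 82)) = 66182*(40385 + √(-91)) = 66182*(40385 + I*√91) = 2672760070 + 66182*I*√91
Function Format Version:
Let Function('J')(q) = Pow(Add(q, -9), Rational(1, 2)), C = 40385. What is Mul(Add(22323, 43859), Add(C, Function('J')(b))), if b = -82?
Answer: Add(2672760070, Mul(66182, I, Pow(91, Rational(1, 2)))) ≈ Add(2.6728e+9, Mul(6.3134e+5, I))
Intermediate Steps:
Function('J')(q) = Pow(Add(-9, q), Rational(1, 2))
Mul(Add(22323, 43859), Add(C, Function('J')(b))) = Mul(Add(22323, 43859), Add(40385, Pow(Add(-9, -82), Rational(1, 2)))) = Mul(66182, Add(40385, Pow(-91, Rational(1, 2)))) = Mul(66182, Add(40385, Mul(I, Pow(91, Rational(1, 2))))) = Add(2672760070, Mul(66182, I, Pow(91, Rational(1, 2))))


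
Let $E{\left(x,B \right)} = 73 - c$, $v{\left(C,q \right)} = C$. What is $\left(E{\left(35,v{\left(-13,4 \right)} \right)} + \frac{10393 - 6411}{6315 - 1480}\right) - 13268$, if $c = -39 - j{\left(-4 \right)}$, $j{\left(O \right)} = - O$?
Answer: $- \frac{63585938}{4835} \approx -13151.0$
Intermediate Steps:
$c = -43$ ($c = -39 - \left(-1\right) \left(-4\right) = -39 - 4 = -43$)
$E{\left(x,B \right)} = 116$ ($E{\left(x,B \right)} = 73 - -43 = 73 + 43 = 116$)
$\left(E{\left(35,v{\left(-13,4 \right)} \right)} + \frac{10393 - 6411}{6315 - 1480}\right) - 13268 = \left(116 + \frac{10393 - 6411}{6315 - 1480}\right) - 13268 = \left(116 + \frac{3982}{4835}\right) - 13268 = \frac{564842}{4835} - 13268 = - \frac{63585938}{4835}$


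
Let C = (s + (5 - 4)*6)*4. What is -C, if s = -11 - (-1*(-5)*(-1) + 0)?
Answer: 0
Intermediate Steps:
s = -6 (s = -11 - (5*(-1) + 0) = -11 - (-5 + 0) = -11 - 1*(-5) = -11 + 5 = -6)
C = 0 (C = (-6 + (5 - 4)*6)*4 = (-6 + 1*6)*4 = (-6 + 6)*4 = 0*4 = 0)
-C = -1*0 = 0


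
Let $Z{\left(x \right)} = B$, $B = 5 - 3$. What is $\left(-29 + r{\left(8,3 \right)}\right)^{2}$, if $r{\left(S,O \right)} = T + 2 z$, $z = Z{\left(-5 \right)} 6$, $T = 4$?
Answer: $1$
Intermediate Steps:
$B = 2$ ($B = 5 - 3 = 2$)
$Z{\left(x \right)} = 2$
$z = 12$ ($z = 2 \cdot 6 = 12$)
$r{\left(S,O \right)} = 28$ ($r{\left(S,O \right)} = 4 + 2 \cdot 12 = 4 + 24 = 28$)
$\left(-29 + r{\left(8,3 \right)}\right)^{2} = \left(-29 + 28\right)^{2} = \left(-1\right)^{2} = 1$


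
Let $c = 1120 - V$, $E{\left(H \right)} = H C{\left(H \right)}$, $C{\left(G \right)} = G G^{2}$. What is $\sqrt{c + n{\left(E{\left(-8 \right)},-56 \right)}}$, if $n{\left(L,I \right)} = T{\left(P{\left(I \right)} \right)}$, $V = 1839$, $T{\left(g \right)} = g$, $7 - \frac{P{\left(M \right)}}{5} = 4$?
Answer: $8 i \sqrt{11} \approx 26.533 i$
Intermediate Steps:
$C{\left(G \right)} = G^{3}$
$P{\left(M \right)} = 15$ ($P{\left(M \right)} = 35 - 20 = 15$)
$E{\left(H \right)} = H^{4}$ ($E{\left(H \right)} = H H^{3} = H^{4}$)
$c = -719$ ($c = 1120 - 1839 = -719$)
$n{\left(L,I \right)} = 15$
$\sqrt{c + n{\left(E{\left(-8 \right)},-56 \right)}} = \sqrt{-719 + 15} = \sqrt{-704} = 8 i \sqrt{11}$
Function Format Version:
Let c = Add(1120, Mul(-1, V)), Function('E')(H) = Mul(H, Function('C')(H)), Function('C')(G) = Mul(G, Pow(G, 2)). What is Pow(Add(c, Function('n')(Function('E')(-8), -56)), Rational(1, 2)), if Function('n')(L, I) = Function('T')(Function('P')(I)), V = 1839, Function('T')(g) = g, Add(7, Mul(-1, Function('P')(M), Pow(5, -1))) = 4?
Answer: Mul(8, I, Pow(11, Rational(1, 2))) ≈ Mul(26.533, I)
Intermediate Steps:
Function('C')(G) = Pow(G, 3)
Function('P')(M) = 15 (Function('P')(M) = Add(35, Mul(-5, 4)) = Add(35, -20) = 15)
Function('E')(H) = Pow(H, 4) (Function('E')(H) = Mul(H, Pow(H, 3)) = Pow(H, 4))
c = -719 (c = Add(1120, Mul(-1, 1839)) = Add(1120, -1839) = -719)
Function('n')(L, I) = 15
Pow(Add(c, Function('n')(Function('E')(-8), -56)), Rational(1, 2)) = Pow(Add(-719, 15), Rational(1, 2)) = Pow(-704, Rational(1, 2)) = Mul(8, I, Pow(11, Rational(1, 2)))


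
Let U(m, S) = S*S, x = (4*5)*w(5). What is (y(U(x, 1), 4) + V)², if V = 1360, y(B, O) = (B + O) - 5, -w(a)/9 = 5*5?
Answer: 1849600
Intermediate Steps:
w(a) = -225 (w(a) = -45*5 = -9*25 = -225)
x = -4500 (x = (4*5)*(-225) = 20*(-225) = -4500)
U(m, S) = S²
y(B, O) = -5 + B + O
(y(U(x, 1), 4) + V)² = ((-5 + 1² + 4) + 1360)² = ((-5 + 1 + 4) + 1360)² = (0 + 1360)² = 1360² = 1849600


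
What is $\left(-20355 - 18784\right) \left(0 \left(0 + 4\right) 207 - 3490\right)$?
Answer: $136595110$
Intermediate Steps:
$\left(-20355 - 18784\right) \left(0 \left(0 + 4\right) 207 - 3490\right) = - 39139 \left(0 \cdot 4 \cdot 207 - 3490\right) = - 39139 \left(0 \cdot 207 - 3490\right) = - 39139 \left(0 - 3490\right) = \left(-39139\right) \left(-3490\right) = 136595110$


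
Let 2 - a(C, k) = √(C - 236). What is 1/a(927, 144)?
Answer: -2/687 - √691/687 ≈ -0.041174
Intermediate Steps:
a(C, k) = 2 - √(-236 + C) (a(C, k) = 2 - √(C - 236) = 2 - √(-236 + C))
1/a(927, 144) = 1/(2 - √(-236 + 927)) = 1/(2 - √691)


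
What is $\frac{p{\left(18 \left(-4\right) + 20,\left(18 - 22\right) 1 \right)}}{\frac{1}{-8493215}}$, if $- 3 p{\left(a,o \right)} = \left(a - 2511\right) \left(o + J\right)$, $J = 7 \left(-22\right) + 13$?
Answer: $\frac{3156375956525}{3} \approx 1.0521 \cdot 10^{12}$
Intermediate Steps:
$J = -141$ ($J = -154 + 13 = -141$)
$p{\left(a,o \right)} = - \frac{\left(-2511 + a\right) \left(-141 + o\right)}{3}$ ($p{\left(a,o \right)} = - \frac{\left(a - 2511\right) \left(o - 141\right)}{3} = - \frac{\left(-2511 + a\right) \left(-141 + o\right)}{3}$)
$\frac{p{\left(18 \left(-4\right) + 20,\left(18 - 22\right) 1 \right)}}{\frac{1}{-8493215}} = \frac{-118017 + 47 \left(18 \left(-4\right) + 20\right) + 837 \left(18 - 22\right) 1 - \frac{\left(18 \left(-4\right) + 20\right) \left(18 - 22\right) 1}{3}}{\frac{1}{-8493215}} = \frac{-118017 + 47 \left(-72 + 20\right) + 837 \left(\left(-4\right) 1\right) - \frac{\left(-72 + 20\right) \left(\left(-4\right) 1\right)}{3}}{- \frac{1}{8493215}} = \left(-118017 + 47 \left(-52\right) + 837 \left(-4\right) - \left(- \frac{52}{3}\right) \left(-4\right)\right) \left(-8493215\right) = \left(-118017 - 2444 - 3348 - \frac{208}{3}\right) \left(-8493215\right) = \left(- \frac{371635}{3}\right) \left(-8493215\right) = \frac{3156375956525}{3}$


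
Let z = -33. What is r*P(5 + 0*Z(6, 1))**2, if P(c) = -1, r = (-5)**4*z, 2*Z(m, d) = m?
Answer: -20625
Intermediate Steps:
Z(m, d) = m/2
r = -20625 (r = (-5)**4*(-33) = 625*(-33) = -20625)
r*P(5 + 0*Z(6, 1))**2 = -20625*(-1)**2 = -20625*1 = -20625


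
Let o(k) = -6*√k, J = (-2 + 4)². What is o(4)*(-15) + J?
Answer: 184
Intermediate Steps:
J = 4 (J = 2² = 4)
o(4)*(-15) + J = -6*√4*(-15) + 4 = -6*2*(-15) + 4 = -12*(-15) + 4 = 180 + 4 = 184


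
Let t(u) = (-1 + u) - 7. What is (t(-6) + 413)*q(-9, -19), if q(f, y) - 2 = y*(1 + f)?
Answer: 61446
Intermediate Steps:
t(u) = -8 + u
q(f, y) = 2 + y*(1 + f)
(t(-6) + 413)*q(-9, -19) = ((-8 - 6) + 413)*(2 - 19 - 9*(-19)) = (-14 + 413)*(2 - 19 + 171) = 399*154 = 61446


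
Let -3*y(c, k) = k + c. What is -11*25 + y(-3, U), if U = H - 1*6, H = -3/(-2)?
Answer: -545/2 ≈ -272.50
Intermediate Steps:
H = 3/2 (H = -3*(-1/2) = 3/2 ≈ 1.5000)
U = -9/2 (U = 3/2 - 1*6 = 3/2 - 6 = -9/2 ≈ -4.5000)
y(c, k) = -c/3 - k/3 (y(c, k) = -(k + c)/3 = -(c + k)/3 = -c/3 - k/3)
-11*25 + y(-3, U) = -11*25 + (-1/3*(-3) - 1/3*(-9/2)) = -275 + (1 + 3/2) = -275 + 5/2 = -545/2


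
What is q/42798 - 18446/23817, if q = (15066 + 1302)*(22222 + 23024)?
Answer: 2939626647578/169886661 ≈ 17303.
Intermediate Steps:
q = 740586528 (q = 16368*45246 = 740586528)
q/42798 - 18446/23817 = 740586528/42798 - 18446/23817 = 740586528*(1/42798) - 18446*1/23817 = 123431088/7133 - 18446/23817 = 2939626647578/169886661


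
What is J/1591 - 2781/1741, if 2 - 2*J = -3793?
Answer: -2242047/5539862 ≈ -0.40471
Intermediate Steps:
J = 3795/2 (J = 1 - ½*(-3793) = 1 + 3793/2 = 3795/2 ≈ 1897.5)
J/1591 - 2781/1741 = (3795/2)/1591 - 2781/1741 = (3795/2)*(1/1591) - 2781*1/1741 = 3795/3182 - 2781/1741 = -2242047/5539862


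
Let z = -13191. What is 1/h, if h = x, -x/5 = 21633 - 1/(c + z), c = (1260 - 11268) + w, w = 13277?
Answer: -9922/1073213135 ≈ -9.2451e-6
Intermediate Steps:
c = 3269 (c = (1260 - 11268) + 13277 = -10008 + 13277 = 3269)
x = -1073213135/9922 (x = -5*(21633 - 1/(3269 - 13191)) = -5*(21633 - 1/(-9922)) = -5*(21633 - 1*(-1/9922)) = -5*(21633 + 1/9922) = -5*214642627/9922 = -1073213135/9922 ≈ -1.0817e+5)
h = -1073213135/9922 ≈ -1.0817e+5
1/h = 1/(-1073213135/9922) = -9922/1073213135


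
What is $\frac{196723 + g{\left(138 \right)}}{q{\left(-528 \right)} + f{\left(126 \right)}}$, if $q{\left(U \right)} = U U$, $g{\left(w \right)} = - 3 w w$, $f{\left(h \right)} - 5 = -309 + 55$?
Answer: $\frac{139591}{278535} \approx 0.50116$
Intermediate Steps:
$f{\left(h \right)} = -249$ ($f{\left(h \right)} = 5 + \left(-309 + 55\right) = 5 - 254 = -249$)
$g{\left(w \right)} = - 3 w^{2}$
$q{\left(U \right)} = U^{2}$
$\frac{196723 + g{\left(138 \right)}}{q{\left(-528 \right)} + f{\left(126 \right)}} = \frac{196723 - 3 \cdot 138^{2}}{\left(-528\right)^{2} - 249} = \frac{196723 - 57132}{278784 - 249} = \frac{196723 - 57132}{278535} = 139591 \cdot \frac{1}{278535} = \frac{139591}{278535}$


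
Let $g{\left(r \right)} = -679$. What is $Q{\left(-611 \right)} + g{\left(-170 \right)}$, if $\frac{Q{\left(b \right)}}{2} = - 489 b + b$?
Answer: $595657$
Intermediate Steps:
$Q{\left(b \right)} = - 976 b$ ($Q{\left(b \right)} = 2 \left(- 489 b + b\right) = 2 \left(- 488 b\right) = - 976 b$)
$Q{\left(-611 \right)} + g{\left(-170 \right)} = \left(-976\right) \left(-611\right) - 679 = 596336 - 679 = 595657$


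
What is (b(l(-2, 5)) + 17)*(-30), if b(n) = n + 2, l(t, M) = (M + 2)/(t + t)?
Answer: -1035/2 ≈ -517.50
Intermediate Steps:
l(t, M) = (2 + M)/(2*t) (l(t, M) = (2 + M)/((2*t)) = (2 + M)*(1/(2*t)) = (2 + M)/(2*t))
b(n) = 2 + n
(b(l(-2, 5)) + 17)*(-30) = ((2 + (½)*(2 + 5)/(-2)) + 17)*(-30) = ((2 + (½)*(-½)*7) + 17)*(-30) = ((2 - 7/4) + 17)*(-30) = (¼ + 17)*(-30) = (69/4)*(-30) = -1035/2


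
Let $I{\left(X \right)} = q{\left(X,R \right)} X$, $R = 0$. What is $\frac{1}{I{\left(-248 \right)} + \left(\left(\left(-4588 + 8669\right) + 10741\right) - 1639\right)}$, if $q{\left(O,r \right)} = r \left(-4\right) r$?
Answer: $\frac{1}{13183} \approx 7.5855 \cdot 10^{-5}$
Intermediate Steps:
$q{\left(O,r \right)} = - 4 r^{2}$ ($q{\left(O,r \right)} = - 4 r r = - 4 r^{2}$)
$I{\left(X \right)} = 0$ ($I{\left(X \right)} = - 4 \cdot 0^{2} X = \left(-4\right) 0 X = 0 X = 0$)
$\frac{1}{I{\left(-248 \right)} + \left(\left(\left(-4588 + 8669\right) + 10741\right) - 1639\right)} = \frac{1}{0 + \left(\left(\left(-4588 + 8669\right) + 10741\right) - 1639\right)} = \frac{1}{0 + \left(\left(4081 + 10741\right) - 1639\right)} = \frac{1}{0 + \left(14822 - 1639\right)} = \frac{1}{0 + 13183} = \frac{1}{13183}$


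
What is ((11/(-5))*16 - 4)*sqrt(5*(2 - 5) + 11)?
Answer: -392*I/5 ≈ -78.4*I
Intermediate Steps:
((11/(-5))*16 - 4)*sqrt(5*(2 - 5) + 11) = ((11*(-1/5))*16 - 4)*sqrt(5*(-3) + 11) = (-11/5*16 - 4)*sqrt(-15 + 11) = (-176/5 - 4)*sqrt(-4) = -392*I/5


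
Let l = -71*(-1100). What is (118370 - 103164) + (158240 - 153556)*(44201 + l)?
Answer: 572873090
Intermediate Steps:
l = 78100
(118370 - 103164) + (158240 - 153556)*(44201 + l) = (118370 - 103164) + (158240 - 153556)*(44201 + 78100) = 15206 + 4684*122301 = 15206 + 572857884 = 572873090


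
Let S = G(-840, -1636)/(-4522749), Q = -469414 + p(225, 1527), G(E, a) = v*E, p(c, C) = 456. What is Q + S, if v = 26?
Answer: -100999014462/215369 ≈ -4.6896e+5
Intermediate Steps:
G(E, a) = 26*E
Q = -468958 (Q = -469414 + 456 = -468958)
S = 1040/215369 (S = (26*(-840))/(-4522749) = -21840*(-1/4522749) = 1040/215369 ≈ 0.0048289)
Q + S = -468958 + 1040/215369 = -100999014462/215369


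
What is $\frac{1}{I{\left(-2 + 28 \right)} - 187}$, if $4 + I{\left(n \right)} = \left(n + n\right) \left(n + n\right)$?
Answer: $\frac{1}{2513} \approx 0.00039793$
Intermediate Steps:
$I{\left(n \right)} = -4 + 4 n^{2}$ ($I{\left(n \right)} = -4 + \left(n + n\right) \left(n + n\right) = -4 + 2 n 2 n = -4 + 4 n^{2}$)
$\frac{1}{I{\left(-2 + 28 \right)} - 187} = \frac{1}{\left(-4 + 4 \left(-2 + 28\right)^{2}\right) - 187} = \frac{1}{\left(-4 + 4 \cdot 26^{2}\right) - 187} = \frac{1}{\left(-4 + 4 \cdot 676\right) - 187} = \frac{1}{\left(-4 + 2704\right) - 187} = \frac{1}{2700 - 187} = \frac{1}{2513}$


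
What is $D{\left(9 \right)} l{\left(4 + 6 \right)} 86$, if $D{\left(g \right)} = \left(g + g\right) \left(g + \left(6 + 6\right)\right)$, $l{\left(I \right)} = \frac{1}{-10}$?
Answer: $- \frac{16254}{5} \approx -3250.8$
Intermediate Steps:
$l{\left(I \right)} = - \frac{1}{10}$
$D{\left(g \right)} = 2 g \left(12 + g\right)$ ($D{\left(g \right)} = 2 g \left(g + 12\right) = 2 g \left(12 + g\right)$)
$D{\left(9 \right)} l{\left(4 + 6 \right)} 86 = 2 \cdot 9 \left(12 + 9\right) \left(- \frac{1}{10}\right) 86 = 2 \cdot 9 \cdot 21 \left(- \frac{1}{10}\right) 86 = 378 \left(- \frac{1}{10}\right) 86 = \left(- \frac{189}{5}\right) 86 = - \frac{16254}{5}$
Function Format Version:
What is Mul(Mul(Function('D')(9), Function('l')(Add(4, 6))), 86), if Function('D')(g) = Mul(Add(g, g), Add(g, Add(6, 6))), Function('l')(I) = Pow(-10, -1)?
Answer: Rational(-16254, 5) ≈ -3250.8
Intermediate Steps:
Function('l')(I) = Rational(-1, 10)
Function('D')(g) = Mul(2, g, Add(12, g)) (Function('D')(g) = Mul(Mul(2, g), Add(g, 12)) = Mul(Mul(2, g), Add(12, g)) = Mul(2, g, Add(12, g)))
Mul(Mul(Function('D')(9), Function('l')(Add(4, 6))), 86) = Mul(Mul(Mul(2, 9, Add(12, 9)), Rational(-1, 10)), 86) = Mul(Mul(Mul(2, 9, 21), Rational(-1, 10)), 86) = Mul(Mul(378, Rational(-1, 10)), 86) = Mul(Rational(-189, 5), 86) = Rational(-16254, 5)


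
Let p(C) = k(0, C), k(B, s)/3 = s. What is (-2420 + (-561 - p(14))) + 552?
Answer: -2471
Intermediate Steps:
k(B, s) = 3*s
p(C) = 3*C
(-2420 + (-561 - p(14))) + 552 = (-2420 + (-561 - 3*14)) + 552 = (-2420 + (-561 - 1*42)) + 552 = (-2420 + (-561 - 42)) + 552 = (-2420 - 603) + 552 = -3023 + 552 = -2471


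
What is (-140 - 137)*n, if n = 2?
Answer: -554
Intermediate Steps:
(-140 - 137)*n = (-140 - 137)*2 = -277*2 = -554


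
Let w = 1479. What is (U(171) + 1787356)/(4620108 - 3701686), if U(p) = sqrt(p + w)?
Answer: 893678/459211 + 5*sqrt(66)/918422 ≈ 1.9462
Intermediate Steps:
U(p) = sqrt(1479 + p) (U(p) = sqrt(p + 1479) = sqrt(1479 + p))
(U(171) + 1787356)/(4620108 - 3701686) = (sqrt(1479 + 171) + 1787356)/(4620108 - 3701686) = (sqrt(1650) + 1787356)/918422 = (5*sqrt(66) + 1787356)*(1/918422) = (1787356 + 5*sqrt(66))*(1/918422) = 893678/459211 + 5*sqrt(66)/918422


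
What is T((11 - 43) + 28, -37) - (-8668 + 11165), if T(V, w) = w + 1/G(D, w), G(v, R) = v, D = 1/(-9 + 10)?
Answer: -2533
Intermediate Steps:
D = 1 (D = 1/1 = 1)
T(V, w) = 1 + w (T(V, w) = w + 1/1 = w + 1 = 1 + w)
T((11 - 43) + 28, -37) - (-8668 + 11165) = (1 - 37) - (-8668 + 11165) = -36 - 1*2497 = -36 - 2497 = -2533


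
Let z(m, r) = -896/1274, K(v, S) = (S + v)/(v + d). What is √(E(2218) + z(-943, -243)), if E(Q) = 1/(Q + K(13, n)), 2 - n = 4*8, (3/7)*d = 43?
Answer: 2*I*√2862906660159/4036487 ≈ 0.83836*I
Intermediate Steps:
d = 301/3 (d = (7/3)*43 = 301/3 ≈ 100.33)
n = -30 (n = 2 - 4*8 = 2 - 1*32 = 2 - 32 = -30)
K(v, S) = (S + v)/(301/3 + v) (K(v, S) = (S + v)/(v + 301/3) = (S + v)/(301/3 + v))
z(m, r) = -64/91 (z(m, r) = -896*1/1274 = -64/91)
E(Q) = 1/(-3/20 + Q) (E(Q) = 1/(Q + 3*(-30 + 13)/(301 + 3*13)) = 1/(Q + 3*(-17)/(301 + 39)) = 1/(Q + 3*(-17)/340) = 1/(Q + 3*(1/340)*(-17)) = 1/(Q - 3/20) = 1/(-3/20 + Q))
√(E(2218) + z(-943, -243)) = √(20/(-3 + 20*2218) - 64/91) = √(20/(-3 + 44360) - 64/91) = √(20/44357 - 64/91) = √(-2837028/4036487) = 2*I*√2862906660159/4036487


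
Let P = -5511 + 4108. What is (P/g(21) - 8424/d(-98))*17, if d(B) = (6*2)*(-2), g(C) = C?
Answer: 101456/21 ≈ 4831.2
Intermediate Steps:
P = -1403
d(B) = -24 (d(B) = 12*(-2) = -24)
(P/g(21) - 8424/d(-98))*17 = (-1403/21 - 8424/(-24))*17 = (-1403*1/21 - 8424*(-1/24))*17 = (-1403/21 + 351)*17 = (5968/21)*17 = 101456/21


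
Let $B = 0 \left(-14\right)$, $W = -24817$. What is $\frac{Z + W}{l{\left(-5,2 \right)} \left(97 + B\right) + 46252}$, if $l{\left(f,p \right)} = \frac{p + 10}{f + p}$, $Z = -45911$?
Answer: $- \frac{421}{273} \approx -1.5421$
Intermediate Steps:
$B = 0$
$l{\left(f,p \right)} = \frac{10 + p}{f + p}$
$\frac{Z + W}{l{\left(-5,2 \right)} \left(97 + B\right) + 46252} = \frac{-45911 - 24817}{\frac{10 + 2}{-5 + 2} \left(97 + 0\right) + 46252} = - \frac{70728}{\frac{1}{-3} \cdot 12 \cdot 97 + 46252} = - \frac{70728}{\left(- \frac{1}{3}\right) 12 \cdot 97 + 46252} = - \frac{70728}{\left(-4\right) 97 + 46252} = - \frac{70728}{-388 + 46252} = - \frac{70728}{45864} = \left(-70728\right) \frac{1}{45864} = - \frac{421}{273}$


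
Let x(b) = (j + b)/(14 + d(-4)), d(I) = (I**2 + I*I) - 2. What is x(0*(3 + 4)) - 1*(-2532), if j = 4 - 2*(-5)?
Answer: 55711/22 ≈ 2532.3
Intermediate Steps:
j = 14 (j = 4 + 10 = 14)
d(I) = -2 + 2*I**2 (d(I) = (I**2 + I**2) - 2 = 2*I**2 - 2 = -2 + 2*I**2)
x(b) = 7/22 + b/44 (x(b) = (14 + b)/(14 + (-2 + 2*(-4)**2)) = (14 + b)/(14 + (-2 + 2*16)) = (14 + b)/(14 + (-2 + 32)) = (14 + b)/(14 + 30) = (14 + b)/44 = (14 + b)*(1/44) = 7/22 + b/44)
x(0*(3 + 4)) - 1*(-2532) = (7/22 + (0*(3 + 4))/44) - 1*(-2532) = (7/22 + (0*7)/44) + 2532 = (7/22 + (1/44)*0) + 2532 = (7/22 + 0) + 2532 = 7/22 + 2532 = 55711/22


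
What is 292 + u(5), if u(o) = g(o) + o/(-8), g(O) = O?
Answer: 2371/8 ≈ 296.38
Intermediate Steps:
u(o) = 7*o/8 (u(o) = o + o/(-8) = o + o*(-⅛) = o - o/8 = 7*o/8)
292 + u(5) = 292 + (7/8)*5 = 292 + 35/8 = 2371/8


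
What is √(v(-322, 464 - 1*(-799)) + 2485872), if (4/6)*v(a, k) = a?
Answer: √2485389 ≈ 1576.5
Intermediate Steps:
v(a, k) = 3*a/2
√(v(-322, 464 - 1*(-799)) + 2485872) = √((3/2)*(-322) + 2485872) = √(-483 + 2485872) = √2485389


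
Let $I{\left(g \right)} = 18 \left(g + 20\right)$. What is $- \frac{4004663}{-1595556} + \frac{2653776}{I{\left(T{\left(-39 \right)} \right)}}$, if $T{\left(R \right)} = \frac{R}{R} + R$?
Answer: $- \frac{13064662681}{1595556} \approx -8188.2$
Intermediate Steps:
$T{\left(R \right)} = 1 + R$
$I{\left(g \right)} = 360 + 18 g$ ($I{\left(g \right)} = 18 \left(20 + g\right) = 360 + 18 g$)
$- \frac{4004663}{-1595556} + \frac{2653776}{I{\left(T{\left(-39 \right)} \right)}} = - \frac{4004663}{-1595556} + \frac{2653776}{360 + 18 \left(1 - 39\right)} = \left(-4004663\right) \left(- \frac{1}{1595556}\right) + \frac{2653776}{360 + 18 \left(-38\right)} = \frac{4004663}{1595556} + \frac{2653776}{360 - 684} = \frac{4004663}{1595556} + \frac{2653776}{-324} = \frac{4004663}{1595556} + 2653776 \left(- \frac{1}{324}\right) = \frac{4004663}{1595556} - \frac{24572}{3} = - \frac{13064662681}{1595556}$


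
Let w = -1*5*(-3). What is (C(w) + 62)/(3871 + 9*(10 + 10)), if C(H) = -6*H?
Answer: -28/4051 ≈ -0.0069119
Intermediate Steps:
w = 15 (w = -5*(-3) = 15)
(C(w) + 62)/(3871 + 9*(10 + 10)) = (-6*15 + 62)/(3871 + 9*(10 + 10)) = (-90 + 62)/(3871 + 9*20) = -28/(3871 + 180) = -28/4051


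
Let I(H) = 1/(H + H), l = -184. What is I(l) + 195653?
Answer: 72000303/368 ≈ 1.9565e+5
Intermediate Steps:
I(H) = 1/(2*H)
I(l) + 195653 = (½)/(-184) + 195653 = (½)*(-1/184) + 195653 = -1/368 + 195653 = 72000303/368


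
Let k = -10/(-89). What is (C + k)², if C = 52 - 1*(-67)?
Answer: 112381201/7921 ≈ 14188.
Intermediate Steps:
k = 10/89 (k = -10*(-1/89) = 10/89 ≈ 0.11236)
C = 119 (C = 52 + 67 = 119)
(C + k)² = (119 + 10/89)² = (10601/89)² = 112381201/7921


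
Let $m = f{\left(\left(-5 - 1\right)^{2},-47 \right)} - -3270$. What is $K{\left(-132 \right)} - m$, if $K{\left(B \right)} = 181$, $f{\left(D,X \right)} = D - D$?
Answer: $-3089$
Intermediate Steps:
$f{\left(D,X \right)} = 0$
$m = 3270$ ($m = 0 - -3270 = 0 + 3270 = 3270$)
$K{\left(-132 \right)} - m = 181 - 3270 = -3089$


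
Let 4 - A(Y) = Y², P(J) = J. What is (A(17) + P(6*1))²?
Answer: 77841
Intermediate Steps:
A(Y) = 4 - Y²
(A(17) + P(6*1))² = ((4 - 1*17²) + 6*1)² = ((4 - 1*289) + 6)² = ((4 - 289) + 6)² = (-285 + 6)² = (-279)² = 77841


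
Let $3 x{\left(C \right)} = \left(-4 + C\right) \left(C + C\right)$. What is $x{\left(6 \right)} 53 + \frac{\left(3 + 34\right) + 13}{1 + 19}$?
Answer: $\frac{853}{2} \approx 426.5$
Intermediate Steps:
$x{\left(C \right)} = \frac{2 C \left(-4 + C\right)}{3}$ ($x{\left(C \right)} = \frac{\left(-4 + C\right) \left(C + C\right)}{3} = \frac{\left(-4 + C\right) 2 C}{3} = \frac{2 C \left(-4 + C\right)}{3}$)
$x{\left(6 \right)} 53 + \frac{\left(3 + 34\right) + 13}{1 + 19} = \frac{2}{3} \cdot 6 \left(-4 + 6\right) 53 + \frac{\left(3 + 34\right) + 13}{1 + 19} = \frac{2}{3} \cdot 6 \cdot 2 \cdot 53 + \frac{37 + 13}{20} = 8 \cdot 53 + 50 \cdot \frac{1}{20} = 424 + \frac{5}{2} = \frac{853}{2}$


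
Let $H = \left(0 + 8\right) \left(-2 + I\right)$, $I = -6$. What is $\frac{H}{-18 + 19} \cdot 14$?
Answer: $-896$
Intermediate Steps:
$H = -64$ ($H = \left(0 + 8\right) \left(-2 - 6\right) = 8 \left(-8\right) = -64$)
$\frac{H}{-18 + 19} \cdot 14 = \frac{1}{-18 + 19} \left(-64\right) 14 = 1^{-1} \left(-64\right) 14 = 1 \left(-64\right) 14 = \left(-64\right) 14 = -896$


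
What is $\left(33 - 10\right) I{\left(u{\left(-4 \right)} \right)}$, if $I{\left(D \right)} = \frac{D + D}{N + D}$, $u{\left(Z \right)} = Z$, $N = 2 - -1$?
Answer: $184$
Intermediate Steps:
$N = 3$ ($N = 2 + 1 = 3$)
$I{\left(D \right)} = \frac{2 D}{3 + D}$ ($I{\left(D \right)} = \frac{D + D}{3 + D} = \frac{2 D}{3 + D}$)
$\left(33 - 10\right) I{\left(u{\left(-4 \right)} \right)} = \left(33 - 10\right) 2 \left(-4\right) \frac{1}{3 - 4} = 23 \cdot 2 \left(-4\right) \frac{1}{-1} = 23 \cdot 2 \left(-4\right) \left(-1\right) = 23 \cdot 8 = 184$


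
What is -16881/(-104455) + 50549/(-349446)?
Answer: 618902131/36501381930 ≈ 0.016956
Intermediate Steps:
-16881/(-104455) + 50549/(-349446) = -16881*(-1/104455) + 50549*(-1/349446) = 16881/104455 - 50549/349446 = 618902131/36501381930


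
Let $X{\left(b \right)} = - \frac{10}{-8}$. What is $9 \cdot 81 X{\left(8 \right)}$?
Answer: $\frac{3645}{4} \approx 911.25$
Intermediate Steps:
$X{\left(b \right)} = \frac{5}{4}$ ($X{\left(b \right)} = \left(-10\right) \left(- \frac{1}{8}\right) = \frac{5}{4}$)
$9 \cdot 81 X{\left(8 \right)} = 9 \cdot 81 \cdot \frac{5}{4} = 729 \cdot \frac{5}{4} = \frac{3645}{4}$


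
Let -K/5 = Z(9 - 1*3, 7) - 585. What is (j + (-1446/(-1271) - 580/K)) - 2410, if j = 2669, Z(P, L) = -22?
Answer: 200548009/771497 ≈ 259.95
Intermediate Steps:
K = 3035 (K = -5*(-22 - 585) = -5*(-607) = 3035)
(j + (-1446/(-1271) - 580/K)) - 2410 = (2669 + (-1446/(-1271) - 580/3035)) - 2410 = (2669 + (-1446*(-1/1271) - 580*1/3035)) - 2410 = (2669 + (1446/1271 - 116/607)) - 2410 = (2669 + 730286/771497) - 2410 = 2059855779/771497 - 2410 = 200548009/771497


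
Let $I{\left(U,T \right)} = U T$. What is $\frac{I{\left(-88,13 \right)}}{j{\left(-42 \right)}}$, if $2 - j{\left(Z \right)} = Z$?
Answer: $-26$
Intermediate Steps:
$I{\left(U,T \right)} = T U$
$j{\left(Z \right)} = 2 - Z$
$\frac{I{\left(-88,13 \right)}}{j{\left(-42 \right)}} = \frac{13 \left(-88\right)}{2 - -42} = - \frac{1144}{2 + 42} = - \frac{1144}{44} = \left(-1144\right) \frac{1}{44} = -26$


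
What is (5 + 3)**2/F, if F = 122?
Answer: 32/61 ≈ 0.52459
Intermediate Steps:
(5 + 3)**2/F = (5 + 3)**2/122 = 8**2*(1/122) = 64*(1/122) = 32/61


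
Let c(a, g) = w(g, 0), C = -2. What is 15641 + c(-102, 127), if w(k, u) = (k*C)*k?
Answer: -16617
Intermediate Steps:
w(k, u) = -2*k² (w(k, u) = (k*(-2))*k = (-2*k)*k = -2*k²)
c(a, g) = -2*g²
15641 + c(-102, 127) = 15641 - 2*127² = 15641 - 2*16129 = 15641 - 32258 = -16617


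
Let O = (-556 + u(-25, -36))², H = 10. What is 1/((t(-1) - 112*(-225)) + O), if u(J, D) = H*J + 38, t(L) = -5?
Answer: 1/615019 ≈ 1.6260e-6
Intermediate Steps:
u(J, D) = 38 + 10*J (u(J, D) = 10*J + 38 = 38 + 10*J)
O = 589824 (O = (-556 + (38 + 10*(-25)))² = (-556 + (38 - 250))² = (-556 - 212)² = (-768)² = 589824)
1/((t(-1) - 112*(-225)) + O) = 1/((-5 - 112*(-225)) + 589824) = 1/((-5 + 25200) + 589824) = 1/(25195 + 589824) = 1/615019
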